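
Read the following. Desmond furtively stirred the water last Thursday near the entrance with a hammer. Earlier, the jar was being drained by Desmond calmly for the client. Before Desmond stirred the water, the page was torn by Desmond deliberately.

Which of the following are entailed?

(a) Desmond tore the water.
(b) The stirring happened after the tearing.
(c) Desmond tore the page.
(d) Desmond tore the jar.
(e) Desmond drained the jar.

(a) Not entailed — Desmond tore the page, not the water; the water belongs to the stirring event.
(b) Entailed — the narrative places the tearing before the stirring.
(c) Entailed — every conjunct here is already in the original tearing event.
(d) Not entailed — Desmond tore the page, not the jar; the jar belongs to the draining event.
(e) Not entailed — 'was draining' is progressive on an accomplishment; it does not entail the completed 'drained'.

(b), (c)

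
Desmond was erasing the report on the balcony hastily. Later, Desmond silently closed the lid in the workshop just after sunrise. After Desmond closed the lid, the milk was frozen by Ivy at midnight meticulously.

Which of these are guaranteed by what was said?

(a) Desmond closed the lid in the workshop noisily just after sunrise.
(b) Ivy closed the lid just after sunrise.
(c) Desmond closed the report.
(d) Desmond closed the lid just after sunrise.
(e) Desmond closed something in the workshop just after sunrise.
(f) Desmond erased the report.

(d), (e)

(a) Not entailed — 'noisily' adds a manner not in (and inconsistent with) the original.
(b) Not entailed — the passage has Desmond closing the lid, not Ivy.
(c) Not entailed — Desmond closed the lid, not the report; the report belongs to the erasing event.
(d) Entailed — the original entails any weakening of itself; this just drops 'in the workshop', 'silently'.
(e) Entailed — every conjunct here is already in the original closing event.
(f) Not entailed — 'was erasing' is progressive on an accomplishment; it does not entail the completed 'erased'.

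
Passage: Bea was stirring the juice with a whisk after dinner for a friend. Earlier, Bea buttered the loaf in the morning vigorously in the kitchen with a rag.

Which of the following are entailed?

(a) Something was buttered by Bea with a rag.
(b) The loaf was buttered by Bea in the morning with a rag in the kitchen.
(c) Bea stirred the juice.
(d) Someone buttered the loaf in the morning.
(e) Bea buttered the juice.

(a), (b), (c), (d)

(a) Entailed — this follows by dropping conjuncts from the buttering event's description.
(b) Entailed — the original entails any weakening of itself; this just drops 'vigorously'.
(c) Entailed — 'stir' is an activity; 'was stirring' entails that some stirring happened, so 'stirred' holds.
(d) Entailed — the original entails any weakening of itself; this just drops 'vigorously', 'with a rag', 'in the kitchen' and generalizes the agent.
(e) Not entailed — Bea buttered the loaf, not the juice; the juice belongs to the stirring event.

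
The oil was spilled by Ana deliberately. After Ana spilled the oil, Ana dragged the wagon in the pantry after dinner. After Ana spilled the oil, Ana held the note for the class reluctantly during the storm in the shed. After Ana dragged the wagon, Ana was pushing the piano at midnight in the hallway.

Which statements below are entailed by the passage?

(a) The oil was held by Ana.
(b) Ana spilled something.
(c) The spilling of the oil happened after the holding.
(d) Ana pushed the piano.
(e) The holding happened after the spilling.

(b), (d), (e)

(a) Not entailed — Ana held the note, not the oil; the oil belongs to the spilling event.
(b) Entailed — this follows by dropping conjuncts from the spilling event's description.
(c) Not entailed — the narrative places the spilling before the holding, not after.
(d) Entailed — 'push' is an activity; 'was pushing' entails that some pushing happened, so 'pushed' holds.
(e) Entailed — the narrative places the spilling before the holding.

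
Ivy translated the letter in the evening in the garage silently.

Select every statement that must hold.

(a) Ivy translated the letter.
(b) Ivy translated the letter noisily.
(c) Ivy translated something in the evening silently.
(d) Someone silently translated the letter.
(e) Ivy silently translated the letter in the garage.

(a) Entailed — the original entails any weakening of itself; this just drops 'silently', 'in the evening', 'in the garage'.
(b) Not entailed — 'noisily' adds a manner not in (and inconsistent with) the original.
(c) Entailed — this follows by dropping conjuncts from the translating event's description.
(d) Entailed — every conjunct here is already in the original translating event.
(e) Entailed — this follows by dropping conjuncts from the translating event's description.

(a), (c), (d), (e)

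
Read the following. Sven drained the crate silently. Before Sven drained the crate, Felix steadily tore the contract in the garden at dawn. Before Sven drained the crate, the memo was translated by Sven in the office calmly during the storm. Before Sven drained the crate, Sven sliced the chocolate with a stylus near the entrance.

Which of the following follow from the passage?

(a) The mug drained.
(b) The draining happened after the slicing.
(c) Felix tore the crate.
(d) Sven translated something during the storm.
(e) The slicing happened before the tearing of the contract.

(b), (d)

(a) Not entailed — the crate is what drained, not the mug.
(b) Entailed — the narrative places the slicing before the draining.
(c) Not entailed — Felix tore the contract, not the crate; the crate belongs to the draining event.
(d) Entailed — this follows by dropping conjuncts from the translating event's description.
(e) Not entailed — the narrative doesn't order the slicing relative to the tearing.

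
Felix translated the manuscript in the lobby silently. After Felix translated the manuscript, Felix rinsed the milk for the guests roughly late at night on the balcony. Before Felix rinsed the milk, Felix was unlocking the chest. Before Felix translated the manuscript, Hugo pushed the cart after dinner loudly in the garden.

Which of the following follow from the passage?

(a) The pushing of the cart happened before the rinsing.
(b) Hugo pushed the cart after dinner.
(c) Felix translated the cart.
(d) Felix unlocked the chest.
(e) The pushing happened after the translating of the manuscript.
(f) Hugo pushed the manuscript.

(a) Entailed — the narrative places the pushing before the rinsing.
(b) Entailed — the original entails any weakening of itself; this just drops 'loudly', 'in the garden'.
(c) Not entailed — Felix translated the manuscript, not the cart; the cart belongs to the pushing event.
(d) Not entailed — 'was unlocking' is progressive on an accomplishment; it does not entail the completed 'unlocked'.
(e) Not entailed — the narrative places the pushing before the translating, not after.
(f) Not entailed — Hugo pushed the cart, not the manuscript; the manuscript belongs to the translating event.

(a), (b)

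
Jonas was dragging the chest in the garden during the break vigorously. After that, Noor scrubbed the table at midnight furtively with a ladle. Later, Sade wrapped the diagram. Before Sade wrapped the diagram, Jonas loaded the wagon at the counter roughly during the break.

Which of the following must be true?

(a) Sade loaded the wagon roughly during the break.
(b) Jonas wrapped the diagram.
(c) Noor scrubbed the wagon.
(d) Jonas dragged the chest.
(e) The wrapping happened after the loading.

(d), (e)

(a) Not entailed — the passage has Jonas loading the wagon, not Sade.
(b) Not entailed — the passage has Sade wrapping the diagram, not Jonas.
(c) Not entailed — Noor scrubbed the table, not the wagon; the wagon belongs to the loading event.
(d) Entailed — 'drag' is an activity; 'was dragging' entails that some dragging happened, so 'dragged' holds.
(e) Entailed — the narrative places the loading before the wrapping.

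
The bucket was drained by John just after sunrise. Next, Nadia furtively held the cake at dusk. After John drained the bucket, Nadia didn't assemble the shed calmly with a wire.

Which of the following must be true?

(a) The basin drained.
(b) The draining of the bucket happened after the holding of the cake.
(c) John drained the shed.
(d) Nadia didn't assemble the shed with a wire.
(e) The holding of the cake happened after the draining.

(a) Not entailed — the bucket is what drained, not the basin.
(b) Not entailed — the narrative places the draining before the holding, not after.
(c) Not entailed — John drained the bucket, not the shed; the shed belongs to the assembling event.
(d) Not entailed — dropping 'calmly' under negation is not valid — the original leaves open that Nadia assembled the shed some other way.
(e) Entailed — the narrative places the draining before the holding.

(e)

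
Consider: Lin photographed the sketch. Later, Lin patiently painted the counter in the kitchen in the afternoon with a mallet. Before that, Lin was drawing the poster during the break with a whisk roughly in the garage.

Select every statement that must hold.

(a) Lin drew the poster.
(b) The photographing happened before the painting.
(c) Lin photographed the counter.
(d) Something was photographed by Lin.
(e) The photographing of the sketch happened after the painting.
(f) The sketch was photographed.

(a) Not entailed — 'was drawing' is progressive on an accomplishment; it does not entail the completed 'drew'.
(b) Entailed — the narrative places the photographing before the painting.
(c) Not entailed — Lin photographed the sketch, not the counter; the counter belongs to the painting event.
(d) Entailed — the original entails any weakening of itself; this just generalizes the patient.
(e) Not entailed — the narrative places the photographing before the painting, not after.
(f) Entailed — the original entails any weakening of itself; this just generalizes the agent.

(b), (d), (f)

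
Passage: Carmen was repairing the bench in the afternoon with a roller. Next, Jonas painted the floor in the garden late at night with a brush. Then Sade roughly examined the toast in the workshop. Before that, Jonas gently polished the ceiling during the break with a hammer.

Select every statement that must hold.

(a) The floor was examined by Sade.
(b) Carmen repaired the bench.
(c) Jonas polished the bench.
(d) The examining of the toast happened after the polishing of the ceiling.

(a) Not entailed — Sade examined the toast, not the floor; the floor belongs to the painting event.
(b) Not entailed — 'was repairing' is progressive on an accomplishment; it does not entail the completed 'repaired'.
(c) Not entailed — Jonas polished the ceiling, not the bench; the bench belongs to the repairing event.
(d) Entailed — the narrative places the polishing before the examining.

(d)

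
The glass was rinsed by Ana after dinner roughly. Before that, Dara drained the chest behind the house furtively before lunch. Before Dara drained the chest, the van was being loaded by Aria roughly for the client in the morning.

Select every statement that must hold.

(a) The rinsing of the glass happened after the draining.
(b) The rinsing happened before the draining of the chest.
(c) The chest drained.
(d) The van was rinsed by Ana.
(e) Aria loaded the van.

(a), (c)

(a) Entailed — the narrative places the draining before the rinsing.
(b) Not entailed — the narrative places the draining before the rinsing, not after.
(c) Entailed — 'Dara drained the chest' is causative; it entails the inchoative 'the chest drained'.
(d) Not entailed — Ana rinsed the glass, not the van; the van belongs to the loading event.
(e) Not entailed — 'was loading' is progressive on an accomplishment; it does not entail the completed 'loaded'.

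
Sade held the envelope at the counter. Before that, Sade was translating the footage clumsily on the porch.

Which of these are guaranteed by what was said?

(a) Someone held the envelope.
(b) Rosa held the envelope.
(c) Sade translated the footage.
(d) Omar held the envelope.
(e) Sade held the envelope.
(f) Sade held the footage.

(a) Entailed — dropping 'at the counter' and generalizing the agent leaves a sub-description the original still satisfies.
(b) Not entailed — the passage has Sade holding the envelope, not Rosa.
(c) Not entailed — 'was translating' is progressive on an accomplishment; it does not entail the completed 'translated'.
(d) Not entailed — the passage has Sade holding the envelope, not Omar.
(e) Entailed — this follows by dropping conjuncts from the holding event's description.
(f) Not entailed — Sade held the envelope, not the footage; the footage belongs to the translating event.

(a), (e)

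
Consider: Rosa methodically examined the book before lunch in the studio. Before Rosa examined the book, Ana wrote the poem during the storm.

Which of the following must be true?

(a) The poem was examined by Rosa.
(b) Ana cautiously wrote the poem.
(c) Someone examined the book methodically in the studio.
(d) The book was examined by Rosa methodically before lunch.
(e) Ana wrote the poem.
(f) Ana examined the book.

(c), (d), (e)

(a) Not entailed — Rosa examined the book, not the poem; the poem belongs to the writing event.
(b) Not entailed — 'cautiously' adds information not in the original event.
(c) Entailed — dropping 'before lunch' and generalizing the agent leaves a sub-description the original still satisfies.
(d) Entailed — every conjunct here is already in the original examining event.
(e) Entailed — the original entails any weakening of itself; this just drops 'during the storm'.
(f) Not entailed — the passage has Rosa examining the book, not Ana.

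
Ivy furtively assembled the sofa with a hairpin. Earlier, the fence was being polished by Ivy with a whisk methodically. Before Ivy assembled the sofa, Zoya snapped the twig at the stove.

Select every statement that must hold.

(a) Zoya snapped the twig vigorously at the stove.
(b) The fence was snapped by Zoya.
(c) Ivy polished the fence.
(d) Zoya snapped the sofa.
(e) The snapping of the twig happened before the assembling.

(a) Not entailed — 'vigorously' adds information not in the original event.
(b) Not entailed — Zoya snapped the twig, not the fence; the fence belongs to the polishing event.
(c) Entailed — 'polish' is an activity; 'was polishing' entails that some polishing happened, so 'polished' holds.
(d) Not entailed — Zoya snapped the twig, not the sofa; the sofa belongs to the assembling event.
(e) Entailed — the narrative places the snapping before the assembling.

(c), (e)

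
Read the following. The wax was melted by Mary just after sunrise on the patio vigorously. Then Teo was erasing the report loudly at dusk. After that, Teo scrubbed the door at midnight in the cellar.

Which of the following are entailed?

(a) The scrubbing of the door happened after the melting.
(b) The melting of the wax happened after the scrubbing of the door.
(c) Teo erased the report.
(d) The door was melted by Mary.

(a) Entailed — the narrative places the melting before the scrubbing.
(b) Not entailed — the narrative places the melting before the scrubbing, not after.
(c) Not entailed — 'was erasing' is progressive on an accomplishment; it does not entail the completed 'erased'.
(d) Not entailed — Mary melted the wax, not the door; the door belongs to the scrubbing event.

(a)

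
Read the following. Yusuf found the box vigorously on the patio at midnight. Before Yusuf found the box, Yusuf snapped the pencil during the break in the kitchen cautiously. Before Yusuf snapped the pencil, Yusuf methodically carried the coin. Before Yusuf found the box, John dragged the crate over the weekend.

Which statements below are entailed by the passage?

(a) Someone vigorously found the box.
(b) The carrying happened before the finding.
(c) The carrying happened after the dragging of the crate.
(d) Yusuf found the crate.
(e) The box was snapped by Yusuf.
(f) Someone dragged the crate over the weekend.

(a), (b), (f)

(a) Entailed — dropping 'on the patio', 'at midnight' and generalizing the agent leaves a sub-description the original still satisfies.
(b) Entailed — the narrative places the carrying before the finding.
(c) Not entailed — the narrative doesn't order the dragging relative to the carrying.
(d) Not entailed — Yusuf found the box, not the crate; the crate belongs to the dragging event.
(e) Not entailed — Yusuf snapped the pencil, not the box; the box belongs to the finding event.
(f) Entailed — the original entails any weakening of itself; this just generalizes the agent.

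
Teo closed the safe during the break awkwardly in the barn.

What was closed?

the safe

'the safe' marks the patient of the closing event.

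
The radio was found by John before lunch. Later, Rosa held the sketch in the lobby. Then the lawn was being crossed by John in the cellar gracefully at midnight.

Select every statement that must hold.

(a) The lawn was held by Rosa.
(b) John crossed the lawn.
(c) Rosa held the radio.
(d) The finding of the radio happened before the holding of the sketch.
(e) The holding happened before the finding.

(d)

(a) Not entailed — Rosa held the sketch, not the lawn; the lawn belongs to the crossing event.
(b) Not entailed — 'was crossing' is progressive on an accomplishment; it does not entail the completed 'crossed'.
(c) Not entailed — Rosa held the sketch, not the radio; the radio belongs to the finding event.
(d) Entailed — the narrative places the finding before the holding.
(e) Not entailed — the narrative places the finding before the holding, not after.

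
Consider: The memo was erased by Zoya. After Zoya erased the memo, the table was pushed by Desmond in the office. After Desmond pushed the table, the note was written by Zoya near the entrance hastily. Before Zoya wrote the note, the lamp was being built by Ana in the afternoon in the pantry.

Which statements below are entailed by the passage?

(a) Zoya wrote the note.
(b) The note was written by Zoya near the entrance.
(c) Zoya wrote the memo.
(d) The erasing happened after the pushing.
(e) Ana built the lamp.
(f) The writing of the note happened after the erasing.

(a), (b), (f)

(a) Entailed — every conjunct here is already in the original writing event.
(b) Entailed — dropping 'hastily' leaves a sub-description the original still satisfies.
(c) Not entailed — Zoya wrote the note, not the memo; the memo belongs to the erasing event.
(d) Not entailed — the narrative places the erasing before the pushing, not after.
(e) Not entailed — 'was building' is progressive on an accomplishment; it does not entail the completed 'built'.
(f) Entailed — the narrative places the erasing before the writing.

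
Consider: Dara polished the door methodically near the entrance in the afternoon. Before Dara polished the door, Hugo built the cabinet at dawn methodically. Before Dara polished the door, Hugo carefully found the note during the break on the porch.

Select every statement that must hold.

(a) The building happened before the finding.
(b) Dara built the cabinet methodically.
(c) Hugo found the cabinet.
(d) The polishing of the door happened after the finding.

(a) Not entailed — the narrative doesn't order the building relative to the finding.
(b) Not entailed — the passage has Hugo building the cabinet, not Dara.
(c) Not entailed — Hugo found the note, not the cabinet; the cabinet belongs to the building event.
(d) Entailed — the narrative places the finding before the polishing.

(d)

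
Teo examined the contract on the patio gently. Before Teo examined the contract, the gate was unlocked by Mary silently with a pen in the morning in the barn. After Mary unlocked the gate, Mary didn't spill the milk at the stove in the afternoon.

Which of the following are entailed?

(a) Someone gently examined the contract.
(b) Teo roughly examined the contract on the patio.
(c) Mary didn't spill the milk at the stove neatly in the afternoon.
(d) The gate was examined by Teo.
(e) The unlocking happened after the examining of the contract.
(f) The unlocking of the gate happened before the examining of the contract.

(a), (c), (f)

(a) Entailed — this follows by dropping conjuncts from the examining event's description.
(b) Not entailed — 'roughly' adds a manner not in (and inconsistent with) the original.
(c) Entailed — under negation, adding a further restriction is entailed: if no such spilling event occurred, none occurred neatly either.
(d) Not entailed — Teo examined the contract, not the gate; the gate belongs to the unlocking event.
(e) Not entailed — the narrative places the unlocking before the examining, not after.
(f) Entailed — the narrative places the unlocking before the examining.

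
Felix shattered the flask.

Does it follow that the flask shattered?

'Felix shattered the flask' is the causative; it entails the inchoative 'the flask shattered'.

yes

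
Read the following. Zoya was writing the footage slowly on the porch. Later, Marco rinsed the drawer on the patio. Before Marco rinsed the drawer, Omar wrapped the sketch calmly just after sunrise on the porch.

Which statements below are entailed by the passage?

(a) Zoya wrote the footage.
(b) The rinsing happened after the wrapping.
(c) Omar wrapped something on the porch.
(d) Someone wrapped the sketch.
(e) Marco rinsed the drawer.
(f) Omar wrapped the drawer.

(a) Not entailed — 'was writing' is progressive on an accomplishment; it does not entail the completed 'wrote'.
(b) Entailed — the narrative places the wrapping before the rinsing.
(c) Entailed — the original entails any weakening of itself; this just drops 'just after sunrise', 'calmly' and generalizes the patient.
(d) Entailed — the original entails any weakening of itself; this just drops 'on the porch', 'just after sunrise', 'calmly' and generalizes the agent.
(e) Entailed — every conjunct here is already in the original rinsing event.
(f) Not entailed — Omar wrapped the sketch, not the drawer; the drawer belongs to the rinsing event.

(b), (c), (d), (e)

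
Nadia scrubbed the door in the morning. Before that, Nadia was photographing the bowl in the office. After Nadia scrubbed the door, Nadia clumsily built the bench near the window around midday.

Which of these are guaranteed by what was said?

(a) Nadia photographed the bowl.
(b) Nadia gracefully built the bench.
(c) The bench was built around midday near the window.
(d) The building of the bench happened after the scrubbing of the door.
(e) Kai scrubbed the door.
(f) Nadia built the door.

(a) Not entailed — 'was photographing' is progressive on an accomplishment; it does not entail the completed 'photographed'.
(b) Not entailed — 'gracefully' adds a manner not in (and inconsistent with) the original.
(c) Entailed — this follows by dropping conjuncts from the building event's description.
(d) Entailed — the narrative places the scrubbing before the building.
(e) Not entailed — the passage has Nadia scrubbing the door, not Kai.
(f) Not entailed — Nadia built the bench, not the door; the door belongs to the scrubbing event.

(c), (d)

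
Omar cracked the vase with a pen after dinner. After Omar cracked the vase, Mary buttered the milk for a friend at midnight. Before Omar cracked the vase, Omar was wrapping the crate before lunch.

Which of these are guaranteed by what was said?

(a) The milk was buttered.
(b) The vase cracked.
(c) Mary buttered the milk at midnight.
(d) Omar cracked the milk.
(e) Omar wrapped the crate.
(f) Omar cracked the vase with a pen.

(a), (b), (c), (f)

(a) Entailed — the original entails any weakening of itself; this just drops 'for a friend', 'at midnight' and generalizes the agent.
(b) Entailed — 'Omar cracked the vase' is causative; it entails the inchoative 'the vase cracked'.
(c) Entailed — dropping 'for a friend' leaves a sub-description the original still satisfies.
(d) Not entailed — Omar cracked the vase, not the milk; the milk belongs to the buttering event.
(e) Not entailed — 'was wrapping' is progressive on an accomplishment; it does not entail the completed 'wrapped'.
(f) Entailed — this follows by dropping conjuncts from the cracking event's description.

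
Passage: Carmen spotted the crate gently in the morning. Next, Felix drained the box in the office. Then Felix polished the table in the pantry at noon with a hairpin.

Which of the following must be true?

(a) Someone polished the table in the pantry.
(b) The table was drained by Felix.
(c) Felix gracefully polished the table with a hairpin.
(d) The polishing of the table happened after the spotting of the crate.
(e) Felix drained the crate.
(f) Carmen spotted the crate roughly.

(a) Entailed — the original entails any weakening of itself; this just drops 'with a hairpin', 'at noon' and generalizes the agent.
(b) Not entailed — Felix drained the box, not the table; the table belongs to the polishing event.
(c) Not entailed — 'gracefully' adds information not in the original event.
(d) Entailed — the narrative places the spotting before the polishing.
(e) Not entailed — Felix drained the box, not the crate; the crate belongs to the spotting event.
(f) Not entailed — 'roughly' adds a manner not in (and inconsistent with) the original.

(a), (d)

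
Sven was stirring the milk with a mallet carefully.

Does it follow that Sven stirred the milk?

'stir' is atelic; if Sven was stirring the milk, then Sven stirred the milk (for some time).

yes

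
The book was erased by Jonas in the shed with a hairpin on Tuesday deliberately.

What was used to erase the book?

a hairpin

'with a hairpin' marks the instrument of the erasing event.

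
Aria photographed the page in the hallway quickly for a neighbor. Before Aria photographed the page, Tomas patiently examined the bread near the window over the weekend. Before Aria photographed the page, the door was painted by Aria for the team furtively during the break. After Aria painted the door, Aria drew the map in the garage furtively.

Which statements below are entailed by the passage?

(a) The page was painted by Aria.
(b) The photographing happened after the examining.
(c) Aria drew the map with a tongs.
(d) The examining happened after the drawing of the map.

(b)

(a) Not entailed — Aria painted the door, not the page; the page belongs to the photographing event.
(b) Entailed — the narrative places the examining before the photographing.
(c) Not entailed — 'with a tongs' adds information not in the original event.
(d) Not entailed — the narrative doesn't order the drawing relative to the examining.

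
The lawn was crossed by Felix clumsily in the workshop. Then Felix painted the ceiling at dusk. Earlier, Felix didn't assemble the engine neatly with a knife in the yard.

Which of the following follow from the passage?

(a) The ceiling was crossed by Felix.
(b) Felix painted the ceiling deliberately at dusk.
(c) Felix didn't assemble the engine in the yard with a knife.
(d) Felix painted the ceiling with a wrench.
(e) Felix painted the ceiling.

(a) Not entailed — Felix crossed the lawn, not the ceiling; the ceiling belongs to the painting event.
(b) Not entailed — 'deliberately' adds information not in the original event.
(c) Not entailed — dropping 'neatly' under negation is not valid — the original leaves open that Felix assembled the engine some other way.
(d) Not entailed — 'with a wrench' adds information not in the original event.
(e) Entailed — every conjunct here is already in the original painting event.

(e)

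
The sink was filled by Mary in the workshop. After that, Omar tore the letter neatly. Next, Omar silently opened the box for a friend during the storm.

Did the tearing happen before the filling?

The narrative orders the filling before the tearing.

no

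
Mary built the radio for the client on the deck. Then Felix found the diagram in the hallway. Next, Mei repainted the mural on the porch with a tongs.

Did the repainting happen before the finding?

no

The narrative orders the finding before the repainting.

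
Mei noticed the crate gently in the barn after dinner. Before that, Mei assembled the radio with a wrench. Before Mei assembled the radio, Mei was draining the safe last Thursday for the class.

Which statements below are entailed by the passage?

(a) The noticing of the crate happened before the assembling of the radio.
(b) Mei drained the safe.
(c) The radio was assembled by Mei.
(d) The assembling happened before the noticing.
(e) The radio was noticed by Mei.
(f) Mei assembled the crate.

(a) Not entailed — the narrative places the assembling before the noticing, not after.
(b) Not entailed — 'was draining' is progressive on an accomplishment; it does not entail the completed 'drained'.
(c) Entailed — dropping 'with a wrench' leaves a sub-description the original still satisfies.
(d) Entailed — the narrative places the assembling before the noticing.
(e) Not entailed — Mei noticed the crate, not the radio; the radio belongs to the assembling event.
(f) Not entailed — Mei assembled the radio, not the crate; the crate belongs to the noticing event.

(c), (d)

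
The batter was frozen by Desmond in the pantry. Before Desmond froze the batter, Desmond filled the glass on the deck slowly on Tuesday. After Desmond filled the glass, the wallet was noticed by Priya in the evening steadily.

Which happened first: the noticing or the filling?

the filling

The connectives place the filling before the noticing.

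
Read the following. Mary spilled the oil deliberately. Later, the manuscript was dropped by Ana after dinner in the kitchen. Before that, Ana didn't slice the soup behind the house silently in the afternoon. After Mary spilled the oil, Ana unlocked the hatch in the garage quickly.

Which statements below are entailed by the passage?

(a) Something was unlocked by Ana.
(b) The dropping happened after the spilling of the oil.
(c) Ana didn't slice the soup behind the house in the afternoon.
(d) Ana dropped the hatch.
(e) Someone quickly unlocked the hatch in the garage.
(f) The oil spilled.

(a) Entailed — this follows by dropping conjuncts from the unlocking event's description.
(b) Entailed — the narrative places the spilling before the dropping.
(c) Not entailed — dropping 'silently' under negation is not valid — the original leaves open that Ana sliced the soup some other way.
(d) Not entailed — Ana dropped the manuscript, not the hatch; the hatch belongs to the unlocking event.
(e) Entailed — the original entails any weakening of itself; this just generalizes the agent.
(f) Entailed — 'Mary spilled the oil' is causative; it entails the inchoative 'the oil spilled'.

(a), (b), (e), (f)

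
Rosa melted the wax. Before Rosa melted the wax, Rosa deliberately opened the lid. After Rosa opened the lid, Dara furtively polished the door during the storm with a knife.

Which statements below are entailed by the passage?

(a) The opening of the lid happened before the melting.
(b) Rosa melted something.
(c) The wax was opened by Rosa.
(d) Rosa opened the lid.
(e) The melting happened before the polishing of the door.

(a), (b), (d)

(a) Entailed — the narrative places the opening before the melting.
(b) Entailed — the original entails any weakening of itself; this just generalizes the patient.
(c) Not entailed — Rosa opened the lid, not the wax; the wax belongs to the melting event.
(d) Entailed — every conjunct here is already in the original opening event.
(e) Not entailed — the narrative doesn't order the melting relative to the polishing.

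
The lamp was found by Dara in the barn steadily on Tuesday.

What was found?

'the lamp' marks the patient of the finding event.

the lamp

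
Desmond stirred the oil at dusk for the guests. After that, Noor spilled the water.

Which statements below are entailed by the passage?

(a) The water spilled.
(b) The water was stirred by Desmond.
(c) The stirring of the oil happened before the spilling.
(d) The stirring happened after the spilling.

(a), (c)

(a) Entailed — 'Noor spilled the water' is causative; it entails the inchoative 'the water spilled'.
(b) Not entailed — Desmond stirred the oil, not the water; the water belongs to the spilling event.
(c) Entailed — the narrative places the stirring before the spilling.
(d) Not entailed — the narrative places the stirring before the spilling, not after.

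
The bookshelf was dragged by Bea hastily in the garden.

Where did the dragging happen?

'in the garden' marks the location of the dragging event.

in the garden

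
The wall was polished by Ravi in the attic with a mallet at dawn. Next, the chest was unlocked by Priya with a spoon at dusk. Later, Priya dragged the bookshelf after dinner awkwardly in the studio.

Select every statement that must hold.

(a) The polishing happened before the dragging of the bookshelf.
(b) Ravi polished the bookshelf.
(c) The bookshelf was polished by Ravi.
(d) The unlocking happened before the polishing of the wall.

(a) Entailed — the narrative places the polishing before the dragging.
(b) Not entailed — Ravi polished the wall, not the bookshelf; the bookshelf belongs to the dragging event.
(c) Not entailed — Ravi polished the wall, not the bookshelf; the bookshelf belongs to the dragging event.
(d) Not entailed — the narrative places the polishing before the unlocking, not after.

(a)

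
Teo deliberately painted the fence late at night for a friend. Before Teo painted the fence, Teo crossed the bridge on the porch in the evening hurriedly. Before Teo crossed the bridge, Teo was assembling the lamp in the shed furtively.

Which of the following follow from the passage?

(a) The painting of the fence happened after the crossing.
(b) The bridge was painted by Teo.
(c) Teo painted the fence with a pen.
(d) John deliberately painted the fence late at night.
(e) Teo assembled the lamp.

(a) Entailed — the narrative places the crossing before the painting.
(b) Not entailed — Teo painted the fence, not the bridge; the bridge belongs to the crossing event.
(c) Not entailed — 'with a pen' adds information not in the original event.
(d) Not entailed — the passage has Teo painting the fence, not John.
(e) Not entailed — 'was assembling' is progressive on an accomplishment; it does not entail the completed 'assembled'.

(a)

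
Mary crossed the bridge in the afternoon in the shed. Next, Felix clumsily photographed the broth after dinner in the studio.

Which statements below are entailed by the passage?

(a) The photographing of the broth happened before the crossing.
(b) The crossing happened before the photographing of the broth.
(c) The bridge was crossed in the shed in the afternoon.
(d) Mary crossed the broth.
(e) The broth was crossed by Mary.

(b), (c)

(a) Not entailed — the narrative places the crossing before the photographing, not after.
(b) Entailed — the narrative places the crossing before the photographing.
(c) Entailed — this follows by dropping conjuncts from the crossing event's description.
(d) Not entailed — Mary crossed the bridge, not the broth; the broth belongs to the photographing event.
(e) Not entailed — Mary crossed the bridge, not the broth; the broth belongs to the photographing event.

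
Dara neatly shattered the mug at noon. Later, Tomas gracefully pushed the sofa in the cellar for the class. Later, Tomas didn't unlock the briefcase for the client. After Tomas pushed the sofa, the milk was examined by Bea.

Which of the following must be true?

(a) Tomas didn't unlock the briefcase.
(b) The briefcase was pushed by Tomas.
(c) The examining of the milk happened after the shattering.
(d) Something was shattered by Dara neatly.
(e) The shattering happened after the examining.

(a) Not entailed — dropping 'for the client' under negation is not valid — the original leaves open that Tomas unlocked the briefcase some other way.
(b) Not entailed — Tomas pushed the sofa, not the briefcase; the briefcase belongs to the unlocking event.
(c) Entailed — the narrative places the shattering before the examining.
(d) Entailed — this follows by dropping conjuncts from the shattering event's description.
(e) Not entailed — the narrative places the shattering before the examining, not after.

(c), (d)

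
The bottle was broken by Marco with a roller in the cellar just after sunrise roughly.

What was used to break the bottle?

a roller

'with a roller' marks the instrument of the breaking event.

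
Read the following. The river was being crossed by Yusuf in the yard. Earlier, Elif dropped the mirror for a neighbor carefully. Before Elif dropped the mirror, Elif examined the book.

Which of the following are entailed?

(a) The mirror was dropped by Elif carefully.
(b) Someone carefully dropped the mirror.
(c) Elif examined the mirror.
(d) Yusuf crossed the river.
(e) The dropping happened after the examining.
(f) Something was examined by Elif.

(a), (b), (e), (f)

(a) Entailed — the original entails any weakening of itself; this just drops 'for a neighbor'.
(b) Entailed — dropping 'for a neighbor' and generalizing the agent leaves a sub-description the original still satisfies.
(c) Not entailed — Elif examined the book, not the mirror; the mirror belongs to the dropping event.
(d) Not entailed — 'was crossing' is progressive on an accomplishment; it does not entail the completed 'crossed'.
(e) Entailed — the narrative places the examining before the dropping.
(f) Entailed — generalizing the patient leaves a sub-description the original still satisfies.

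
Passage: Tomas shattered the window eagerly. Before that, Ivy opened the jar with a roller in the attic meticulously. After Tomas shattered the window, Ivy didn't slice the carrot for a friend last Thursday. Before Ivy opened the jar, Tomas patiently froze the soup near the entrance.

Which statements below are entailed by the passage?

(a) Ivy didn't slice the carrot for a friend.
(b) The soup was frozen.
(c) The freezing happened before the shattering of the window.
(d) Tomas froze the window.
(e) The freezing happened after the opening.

(b), (c)

(a) Not entailed — dropping 'last Thursday' under negation is not valid — the original leaves open that Ivy sliced the carrot some other way.
(b) Entailed — dropping 'near the entrance', 'patiently' and generalizing the agent leaves a sub-description the original still satisfies.
(c) Entailed — the narrative places the freezing before the shattering.
(d) Not entailed — Tomas froze the soup, not the window; the window belongs to the shattering event.
(e) Not entailed — the narrative places the freezing before the opening, not after.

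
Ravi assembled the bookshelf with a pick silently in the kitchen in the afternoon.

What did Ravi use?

'with a pick' marks the instrument of the assembling event.

a pick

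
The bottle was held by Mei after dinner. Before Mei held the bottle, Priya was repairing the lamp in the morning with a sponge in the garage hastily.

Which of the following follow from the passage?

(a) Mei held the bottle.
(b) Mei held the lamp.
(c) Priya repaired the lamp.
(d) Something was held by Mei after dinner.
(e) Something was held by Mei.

(a) Entailed — dropping 'after dinner' leaves a sub-description the original still satisfies.
(b) Not entailed — Mei held the bottle, not the lamp; the lamp belongs to the repairing event.
(c) Not entailed — 'was repairing' is progressive on an accomplishment; it does not entail the completed 'repaired'.
(d) Entailed — generalizing the patient leaves a sub-description the original still satisfies.
(e) Entailed — the original entails any weakening of itself; this just drops 'after dinner' and generalizes the patient.

(a), (d), (e)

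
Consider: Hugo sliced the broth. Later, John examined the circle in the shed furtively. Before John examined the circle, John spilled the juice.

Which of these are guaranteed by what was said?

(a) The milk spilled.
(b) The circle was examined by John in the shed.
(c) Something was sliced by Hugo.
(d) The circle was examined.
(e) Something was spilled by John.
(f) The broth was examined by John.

(a) Not entailed — the juice is what spilled, not the milk.
(b) Entailed — dropping 'furtively' leaves a sub-description the original still satisfies.
(c) Entailed — the original entails any weakening of itself; this just generalizes the patient.
(d) Entailed — every conjunct here is already in the original examining event.
(e) Entailed — generalizing the patient leaves a sub-description the original still satisfies.
(f) Not entailed — John examined the circle, not the broth; the broth belongs to the slicing event.

(b), (c), (d), (e)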